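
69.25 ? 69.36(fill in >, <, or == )<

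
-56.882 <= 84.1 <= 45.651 False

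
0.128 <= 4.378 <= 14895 True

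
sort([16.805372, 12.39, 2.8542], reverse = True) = [16.805372, 12.39, 2.8542]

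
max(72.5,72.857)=72.857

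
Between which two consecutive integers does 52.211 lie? 52 and 53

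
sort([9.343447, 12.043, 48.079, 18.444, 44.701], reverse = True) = [48.079, 44.701, 18.444, 12.043, 9.343447]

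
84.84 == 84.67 False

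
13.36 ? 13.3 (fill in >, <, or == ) >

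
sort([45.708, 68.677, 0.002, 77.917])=[0.002, 45.708, 68.677, 77.917]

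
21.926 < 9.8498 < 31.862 False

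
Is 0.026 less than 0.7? Yes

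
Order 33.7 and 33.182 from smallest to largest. 33.182, 33.7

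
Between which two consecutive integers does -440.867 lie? -441 and -440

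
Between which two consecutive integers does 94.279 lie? 94 and 95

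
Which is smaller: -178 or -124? -178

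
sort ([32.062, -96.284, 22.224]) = [-96.284, 22.224, 32.062]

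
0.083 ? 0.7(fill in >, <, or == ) <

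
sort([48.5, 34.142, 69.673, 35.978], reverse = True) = [69.673, 48.5, 35.978, 34.142]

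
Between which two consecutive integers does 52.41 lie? 52 and 53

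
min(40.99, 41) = 40.99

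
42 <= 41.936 False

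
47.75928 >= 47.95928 False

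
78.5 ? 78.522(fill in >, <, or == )<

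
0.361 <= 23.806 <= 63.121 True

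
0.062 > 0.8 False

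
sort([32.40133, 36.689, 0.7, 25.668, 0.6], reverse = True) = [36.689, 32.40133, 25.668, 0.7, 0.6]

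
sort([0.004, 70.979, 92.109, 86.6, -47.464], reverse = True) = [92.109, 86.6, 70.979, 0.004, -47.464]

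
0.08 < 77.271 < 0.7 False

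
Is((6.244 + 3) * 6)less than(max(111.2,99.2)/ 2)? Yes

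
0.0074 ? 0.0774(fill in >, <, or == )<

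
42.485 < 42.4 False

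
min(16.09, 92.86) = 16.09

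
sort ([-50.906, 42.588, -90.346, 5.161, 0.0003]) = [-90.346, -50.906, 0.0003, 5.161, 42.588]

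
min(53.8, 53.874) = 53.8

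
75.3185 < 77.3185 True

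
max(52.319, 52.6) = 52.6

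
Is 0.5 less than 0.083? No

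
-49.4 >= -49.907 True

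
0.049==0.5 False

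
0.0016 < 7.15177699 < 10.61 True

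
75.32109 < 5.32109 False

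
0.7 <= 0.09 False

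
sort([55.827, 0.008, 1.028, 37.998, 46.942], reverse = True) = [55.827, 46.942, 37.998, 1.028, 0.008]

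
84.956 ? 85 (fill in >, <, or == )<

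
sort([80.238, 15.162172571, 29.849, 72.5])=[15.162172571, 29.849, 72.5, 80.238]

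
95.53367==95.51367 False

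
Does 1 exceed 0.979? Yes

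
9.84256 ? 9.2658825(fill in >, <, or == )>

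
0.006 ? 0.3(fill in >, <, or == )<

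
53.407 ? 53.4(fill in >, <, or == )>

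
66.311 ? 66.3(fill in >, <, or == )>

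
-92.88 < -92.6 True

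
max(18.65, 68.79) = 68.79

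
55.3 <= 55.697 True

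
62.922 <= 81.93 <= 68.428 False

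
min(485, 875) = 485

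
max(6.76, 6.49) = 6.76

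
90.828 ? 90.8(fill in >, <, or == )>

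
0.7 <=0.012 False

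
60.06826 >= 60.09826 False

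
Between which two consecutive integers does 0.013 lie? 0 and 1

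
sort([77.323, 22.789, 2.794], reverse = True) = [77.323, 22.789, 2.794]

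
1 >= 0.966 True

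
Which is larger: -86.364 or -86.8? -86.364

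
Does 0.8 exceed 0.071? Yes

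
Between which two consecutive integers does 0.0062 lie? 0 and 1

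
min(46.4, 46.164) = 46.164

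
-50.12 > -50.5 True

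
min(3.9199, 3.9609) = 3.9199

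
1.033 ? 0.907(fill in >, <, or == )>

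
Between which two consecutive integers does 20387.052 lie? 20387 and 20388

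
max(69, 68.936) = 69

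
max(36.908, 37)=37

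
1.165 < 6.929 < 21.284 True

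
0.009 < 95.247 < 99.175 True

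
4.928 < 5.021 True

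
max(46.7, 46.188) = 46.7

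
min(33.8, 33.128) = 33.128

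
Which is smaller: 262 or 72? 72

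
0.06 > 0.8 False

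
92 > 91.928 True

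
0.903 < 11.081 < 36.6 True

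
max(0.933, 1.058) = 1.058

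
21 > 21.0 False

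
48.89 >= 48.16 True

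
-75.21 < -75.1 True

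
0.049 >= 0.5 False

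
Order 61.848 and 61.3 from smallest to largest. 61.3, 61.848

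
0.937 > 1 False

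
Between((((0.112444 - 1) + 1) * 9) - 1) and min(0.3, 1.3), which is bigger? min(0.3, 1.3)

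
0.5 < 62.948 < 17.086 False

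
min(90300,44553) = 44553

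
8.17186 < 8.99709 True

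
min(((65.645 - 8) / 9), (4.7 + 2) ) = 6.405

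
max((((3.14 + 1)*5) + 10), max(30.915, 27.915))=30.915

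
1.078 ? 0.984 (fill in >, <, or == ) >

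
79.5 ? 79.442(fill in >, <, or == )>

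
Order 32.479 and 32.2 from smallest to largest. 32.2, 32.479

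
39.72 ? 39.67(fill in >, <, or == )>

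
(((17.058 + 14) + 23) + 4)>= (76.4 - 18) False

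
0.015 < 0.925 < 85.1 True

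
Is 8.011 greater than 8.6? No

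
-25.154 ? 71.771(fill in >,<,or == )<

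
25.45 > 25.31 True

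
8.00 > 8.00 False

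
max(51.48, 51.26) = 51.48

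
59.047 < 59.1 True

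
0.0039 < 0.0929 True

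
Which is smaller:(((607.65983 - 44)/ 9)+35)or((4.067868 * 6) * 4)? ((4.067868 * 6) * 4)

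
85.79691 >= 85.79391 True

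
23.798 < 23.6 False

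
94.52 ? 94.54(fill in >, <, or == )<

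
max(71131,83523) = 83523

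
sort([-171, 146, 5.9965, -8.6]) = [-171, -8.6, 5.9965, 146]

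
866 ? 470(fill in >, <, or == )>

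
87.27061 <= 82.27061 False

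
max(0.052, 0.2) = 0.2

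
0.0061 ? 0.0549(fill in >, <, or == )<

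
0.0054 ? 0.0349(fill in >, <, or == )<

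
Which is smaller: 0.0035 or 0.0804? 0.0035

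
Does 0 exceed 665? No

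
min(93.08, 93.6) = 93.08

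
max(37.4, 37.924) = 37.924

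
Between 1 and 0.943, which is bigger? 1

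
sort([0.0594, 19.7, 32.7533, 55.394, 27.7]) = [0.0594, 19.7, 27.7, 32.7533, 55.394]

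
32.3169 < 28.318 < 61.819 False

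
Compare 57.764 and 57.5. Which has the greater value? 57.764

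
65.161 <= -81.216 False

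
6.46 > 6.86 False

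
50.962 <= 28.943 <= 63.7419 False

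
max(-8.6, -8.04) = -8.04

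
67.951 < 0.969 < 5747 False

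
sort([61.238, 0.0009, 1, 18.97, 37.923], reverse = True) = [61.238, 37.923, 18.97, 1, 0.0009]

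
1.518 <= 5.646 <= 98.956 True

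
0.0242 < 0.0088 False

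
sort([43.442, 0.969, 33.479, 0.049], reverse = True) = [43.442, 33.479, 0.969, 0.049]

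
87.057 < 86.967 False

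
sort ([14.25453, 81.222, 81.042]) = [14.25453, 81.042, 81.222]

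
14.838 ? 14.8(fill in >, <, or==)>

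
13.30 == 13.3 True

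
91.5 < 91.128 False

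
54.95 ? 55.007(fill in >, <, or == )<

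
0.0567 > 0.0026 True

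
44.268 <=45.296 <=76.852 True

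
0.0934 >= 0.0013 True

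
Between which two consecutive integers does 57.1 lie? 57 and 58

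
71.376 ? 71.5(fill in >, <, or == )<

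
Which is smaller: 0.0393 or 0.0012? 0.0012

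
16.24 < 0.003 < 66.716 False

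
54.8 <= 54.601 False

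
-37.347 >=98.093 False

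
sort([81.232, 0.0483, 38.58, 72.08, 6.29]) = [0.0483, 6.29, 38.58, 72.08, 81.232]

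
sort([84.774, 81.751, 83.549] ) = [81.751, 83.549, 84.774]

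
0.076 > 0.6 False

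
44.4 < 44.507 True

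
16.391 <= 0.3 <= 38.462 False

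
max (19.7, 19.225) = 19.7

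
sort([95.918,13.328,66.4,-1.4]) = [-1.4,13.328,66.4,95.918]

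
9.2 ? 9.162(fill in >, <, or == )>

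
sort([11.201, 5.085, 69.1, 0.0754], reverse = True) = [69.1, 11.201, 5.085, 0.0754]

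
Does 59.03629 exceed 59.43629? No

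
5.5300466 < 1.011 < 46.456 False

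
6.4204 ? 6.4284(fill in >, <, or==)<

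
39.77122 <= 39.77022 False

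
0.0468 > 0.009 True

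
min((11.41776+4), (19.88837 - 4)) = 15.41776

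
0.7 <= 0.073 False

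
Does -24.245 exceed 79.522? No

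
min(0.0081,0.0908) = 0.0081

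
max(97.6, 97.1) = 97.6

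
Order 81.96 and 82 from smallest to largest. 81.96, 82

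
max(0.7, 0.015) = 0.7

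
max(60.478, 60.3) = 60.478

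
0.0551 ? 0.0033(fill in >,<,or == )>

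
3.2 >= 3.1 True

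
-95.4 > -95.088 False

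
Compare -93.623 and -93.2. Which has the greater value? -93.2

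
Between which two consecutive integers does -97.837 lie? -98 and -97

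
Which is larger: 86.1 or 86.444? 86.444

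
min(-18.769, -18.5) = -18.769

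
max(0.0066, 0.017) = 0.017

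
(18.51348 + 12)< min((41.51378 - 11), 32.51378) True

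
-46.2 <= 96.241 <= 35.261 False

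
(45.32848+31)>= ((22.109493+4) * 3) False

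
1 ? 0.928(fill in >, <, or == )>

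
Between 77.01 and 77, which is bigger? 77.01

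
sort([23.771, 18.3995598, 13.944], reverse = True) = [23.771, 18.3995598, 13.944]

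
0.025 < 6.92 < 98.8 True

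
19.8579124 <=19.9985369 True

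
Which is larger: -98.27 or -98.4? -98.27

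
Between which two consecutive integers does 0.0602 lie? 0 and 1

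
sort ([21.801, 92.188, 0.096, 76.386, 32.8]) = [0.096, 21.801, 32.8, 76.386, 92.188]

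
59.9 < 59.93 True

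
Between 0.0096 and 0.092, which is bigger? 0.092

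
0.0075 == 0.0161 False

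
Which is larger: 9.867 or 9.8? 9.867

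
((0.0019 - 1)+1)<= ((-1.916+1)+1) True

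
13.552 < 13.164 False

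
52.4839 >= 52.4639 True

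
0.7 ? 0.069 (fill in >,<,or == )>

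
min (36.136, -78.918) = -78.918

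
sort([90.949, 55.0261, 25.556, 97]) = [25.556, 55.0261, 90.949, 97]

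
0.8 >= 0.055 True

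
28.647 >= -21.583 True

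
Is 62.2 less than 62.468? Yes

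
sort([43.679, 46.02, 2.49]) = [2.49, 43.679, 46.02]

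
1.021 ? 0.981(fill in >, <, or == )>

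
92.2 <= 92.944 True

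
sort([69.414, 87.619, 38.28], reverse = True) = [87.619, 69.414, 38.28]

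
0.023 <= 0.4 True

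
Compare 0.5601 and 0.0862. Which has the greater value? 0.5601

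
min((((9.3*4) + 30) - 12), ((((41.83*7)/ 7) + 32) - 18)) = 55.2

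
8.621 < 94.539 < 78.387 False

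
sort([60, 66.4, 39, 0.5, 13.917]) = [0.5, 13.917, 39, 60, 66.4]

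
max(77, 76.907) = 77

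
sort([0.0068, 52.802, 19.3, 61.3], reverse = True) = [61.3, 52.802, 19.3, 0.0068]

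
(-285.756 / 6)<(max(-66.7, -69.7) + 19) False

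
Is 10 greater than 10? No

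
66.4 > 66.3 True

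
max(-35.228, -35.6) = -35.228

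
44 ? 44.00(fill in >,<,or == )==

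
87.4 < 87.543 True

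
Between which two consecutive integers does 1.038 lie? 1 and 2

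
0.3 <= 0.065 False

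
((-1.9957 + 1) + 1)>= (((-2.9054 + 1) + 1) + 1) False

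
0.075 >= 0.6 False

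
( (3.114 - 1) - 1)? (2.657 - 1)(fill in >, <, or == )<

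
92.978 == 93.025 False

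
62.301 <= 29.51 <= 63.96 False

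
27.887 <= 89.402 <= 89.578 True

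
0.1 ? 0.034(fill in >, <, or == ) >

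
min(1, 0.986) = 0.986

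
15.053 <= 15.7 True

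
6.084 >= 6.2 False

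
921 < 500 False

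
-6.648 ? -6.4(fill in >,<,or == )<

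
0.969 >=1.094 False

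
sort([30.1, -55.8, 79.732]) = [-55.8, 30.1, 79.732]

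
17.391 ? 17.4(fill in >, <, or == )<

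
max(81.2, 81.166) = 81.2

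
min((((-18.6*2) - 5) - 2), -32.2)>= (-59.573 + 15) True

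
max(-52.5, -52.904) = -52.5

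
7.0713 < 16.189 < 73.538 True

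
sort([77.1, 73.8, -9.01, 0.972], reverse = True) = [77.1, 73.8, 0.972, -9.01]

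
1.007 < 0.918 False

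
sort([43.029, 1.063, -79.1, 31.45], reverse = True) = [43.029, 31.45, 1.063, -79.1]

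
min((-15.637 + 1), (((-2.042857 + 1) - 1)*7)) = -14.637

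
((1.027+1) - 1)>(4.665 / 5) True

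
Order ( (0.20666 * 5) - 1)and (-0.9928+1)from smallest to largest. (-0.9928+1), ( (0.20666 * 5) - 1)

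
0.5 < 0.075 False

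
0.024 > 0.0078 True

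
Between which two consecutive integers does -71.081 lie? -72 and -71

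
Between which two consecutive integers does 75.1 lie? 75 and 76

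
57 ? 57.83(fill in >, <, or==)<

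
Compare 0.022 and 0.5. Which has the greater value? 0.5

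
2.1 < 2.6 True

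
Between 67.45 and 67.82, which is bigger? 67.82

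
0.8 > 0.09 True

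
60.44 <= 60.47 True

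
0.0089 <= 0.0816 True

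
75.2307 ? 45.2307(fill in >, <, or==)>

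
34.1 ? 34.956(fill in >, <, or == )<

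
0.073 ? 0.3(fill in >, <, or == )<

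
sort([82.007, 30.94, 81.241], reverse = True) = [82.007, 81.241, 30.94]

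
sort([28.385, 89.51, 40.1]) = [28.385, 40.1, 89.51]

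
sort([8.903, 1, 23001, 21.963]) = [1, 8.903, 21.963, 23001]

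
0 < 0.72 True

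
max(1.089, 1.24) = 1.24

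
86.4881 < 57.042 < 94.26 False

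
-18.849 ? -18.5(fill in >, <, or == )<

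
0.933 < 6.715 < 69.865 True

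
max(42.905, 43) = 43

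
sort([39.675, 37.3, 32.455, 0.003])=[0.003, 32.455, 37.3, 39.675]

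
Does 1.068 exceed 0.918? Yes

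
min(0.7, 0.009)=0.009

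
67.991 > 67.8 True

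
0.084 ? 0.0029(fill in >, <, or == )>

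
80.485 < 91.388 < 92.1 True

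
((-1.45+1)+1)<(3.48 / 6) True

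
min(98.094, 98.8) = 98.094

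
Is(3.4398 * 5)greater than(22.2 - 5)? No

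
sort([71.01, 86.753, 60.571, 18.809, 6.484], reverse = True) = [86.753, 71.01, 60.571, 18.809, 6.484]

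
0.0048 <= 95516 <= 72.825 False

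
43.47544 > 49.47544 False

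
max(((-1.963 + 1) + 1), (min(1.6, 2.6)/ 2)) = 0.8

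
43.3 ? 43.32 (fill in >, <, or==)<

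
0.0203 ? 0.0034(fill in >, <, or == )>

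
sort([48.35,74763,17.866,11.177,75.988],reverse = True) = [74763,75.988,48.35,17.866,11.177]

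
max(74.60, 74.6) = 74.6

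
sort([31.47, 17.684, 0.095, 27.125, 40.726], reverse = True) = [40.726, 31.47, 27.125, 17.684, 0.095]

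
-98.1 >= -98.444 True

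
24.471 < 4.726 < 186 False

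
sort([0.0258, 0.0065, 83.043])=[0.0065, 0.0258, 83.043]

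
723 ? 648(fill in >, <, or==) >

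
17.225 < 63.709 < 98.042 True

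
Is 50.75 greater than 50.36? Yes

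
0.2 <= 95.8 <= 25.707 False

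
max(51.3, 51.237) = 51.3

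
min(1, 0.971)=0.971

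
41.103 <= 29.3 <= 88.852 False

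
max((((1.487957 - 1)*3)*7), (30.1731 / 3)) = 10.247097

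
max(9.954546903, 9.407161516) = 9.954546903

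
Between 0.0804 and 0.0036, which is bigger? 0.0804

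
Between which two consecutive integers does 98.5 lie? 98 and 99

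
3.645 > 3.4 True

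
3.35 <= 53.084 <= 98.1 True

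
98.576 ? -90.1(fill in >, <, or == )>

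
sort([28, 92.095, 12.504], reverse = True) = [92.095, 28, 12.504]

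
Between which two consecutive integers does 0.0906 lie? 0 and 1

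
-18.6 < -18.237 True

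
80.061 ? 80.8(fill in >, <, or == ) <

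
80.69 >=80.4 True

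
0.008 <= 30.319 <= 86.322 True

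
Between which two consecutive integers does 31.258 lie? 31 and 32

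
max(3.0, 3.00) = 3.00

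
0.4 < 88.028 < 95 True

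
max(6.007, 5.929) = 6.007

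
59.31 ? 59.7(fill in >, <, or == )<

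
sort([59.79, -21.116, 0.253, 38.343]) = [-21.116, 0.253, 38.343, 59.79]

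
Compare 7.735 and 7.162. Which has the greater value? 7.735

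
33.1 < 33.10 False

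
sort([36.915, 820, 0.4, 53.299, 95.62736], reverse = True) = [820, 95.62736, 53.299, 36.915, 0.4]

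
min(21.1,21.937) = 21.1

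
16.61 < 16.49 False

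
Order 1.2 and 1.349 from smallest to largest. 1.2, 1.349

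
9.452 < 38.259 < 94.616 True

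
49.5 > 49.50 False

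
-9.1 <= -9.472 False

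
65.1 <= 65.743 True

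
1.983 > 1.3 True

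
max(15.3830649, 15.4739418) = 15.4739418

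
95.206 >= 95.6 False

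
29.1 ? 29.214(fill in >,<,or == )<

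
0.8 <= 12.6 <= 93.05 True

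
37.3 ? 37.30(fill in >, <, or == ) ==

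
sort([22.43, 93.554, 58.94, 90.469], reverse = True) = [93.554, 90.469, 58.94, 22.43]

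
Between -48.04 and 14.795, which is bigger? 14.795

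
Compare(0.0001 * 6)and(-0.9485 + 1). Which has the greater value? (-0.9485 + 1)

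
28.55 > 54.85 False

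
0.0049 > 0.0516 False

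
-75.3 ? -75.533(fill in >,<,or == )>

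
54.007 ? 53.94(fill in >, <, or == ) >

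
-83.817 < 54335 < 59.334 False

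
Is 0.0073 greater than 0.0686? No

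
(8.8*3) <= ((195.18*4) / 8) True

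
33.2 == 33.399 False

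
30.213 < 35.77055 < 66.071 True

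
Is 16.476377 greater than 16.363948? Yes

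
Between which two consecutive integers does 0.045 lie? 0 and 1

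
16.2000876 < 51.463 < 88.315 True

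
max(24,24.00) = 24.00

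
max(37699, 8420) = 37699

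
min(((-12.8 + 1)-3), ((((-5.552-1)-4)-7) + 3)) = -14.8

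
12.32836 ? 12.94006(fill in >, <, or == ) <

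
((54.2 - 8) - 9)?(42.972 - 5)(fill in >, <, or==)<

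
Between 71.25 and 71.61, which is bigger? 71.61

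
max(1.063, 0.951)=1.063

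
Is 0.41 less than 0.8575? Yes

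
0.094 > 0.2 False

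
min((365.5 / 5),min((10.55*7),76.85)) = 73.1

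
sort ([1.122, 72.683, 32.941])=[1.122, 32.941, 72.683]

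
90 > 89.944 True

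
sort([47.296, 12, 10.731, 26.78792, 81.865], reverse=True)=[81.865, 47.296, 26.78792, 12, 10.731]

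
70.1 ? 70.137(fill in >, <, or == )<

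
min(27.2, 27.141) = 27.141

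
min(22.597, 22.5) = 22.5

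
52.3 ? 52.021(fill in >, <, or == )>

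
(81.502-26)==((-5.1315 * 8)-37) False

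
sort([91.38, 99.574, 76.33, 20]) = [20, 76.33, 91.38, 99.574]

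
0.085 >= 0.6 False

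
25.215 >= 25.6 False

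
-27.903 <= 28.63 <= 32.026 True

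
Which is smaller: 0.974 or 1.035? 0.974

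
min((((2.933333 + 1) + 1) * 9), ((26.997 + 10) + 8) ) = 44.399997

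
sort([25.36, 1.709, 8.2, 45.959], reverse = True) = [45.959, 25.36, 8.2, 1.709]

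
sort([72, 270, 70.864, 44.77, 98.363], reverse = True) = [270, 98.363, 72, 70.864, 44.77]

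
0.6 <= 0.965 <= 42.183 True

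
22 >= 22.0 True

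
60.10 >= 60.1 True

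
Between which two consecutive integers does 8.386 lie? 8 and 9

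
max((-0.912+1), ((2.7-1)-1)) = 0.7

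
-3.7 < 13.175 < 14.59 True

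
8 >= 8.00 True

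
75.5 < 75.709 True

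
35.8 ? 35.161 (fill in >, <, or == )>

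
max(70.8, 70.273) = 70.8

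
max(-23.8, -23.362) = -23.362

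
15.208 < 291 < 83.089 False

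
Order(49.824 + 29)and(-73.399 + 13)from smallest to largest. (-73.399 + 13), (49.824 + 29)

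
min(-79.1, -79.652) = -79.652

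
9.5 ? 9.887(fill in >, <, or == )<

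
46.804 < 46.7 False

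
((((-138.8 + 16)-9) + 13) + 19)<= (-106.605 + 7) True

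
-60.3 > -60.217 False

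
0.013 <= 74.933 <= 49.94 False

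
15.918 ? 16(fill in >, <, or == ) <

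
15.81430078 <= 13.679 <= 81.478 False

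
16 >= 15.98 True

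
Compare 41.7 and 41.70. They are equal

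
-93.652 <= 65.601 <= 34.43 False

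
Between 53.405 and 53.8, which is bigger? 53.8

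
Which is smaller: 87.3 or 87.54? 87.3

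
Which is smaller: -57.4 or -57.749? -57.749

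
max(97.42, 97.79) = 97.79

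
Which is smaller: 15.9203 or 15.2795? 15.2795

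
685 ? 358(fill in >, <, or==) >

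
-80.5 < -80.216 True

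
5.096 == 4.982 False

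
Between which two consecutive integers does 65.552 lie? 65 and 66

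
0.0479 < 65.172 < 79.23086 True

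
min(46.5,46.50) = 46.5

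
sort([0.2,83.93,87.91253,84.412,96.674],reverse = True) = [96.674,87.91253,84.412,83.93,0.2]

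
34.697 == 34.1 False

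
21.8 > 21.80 False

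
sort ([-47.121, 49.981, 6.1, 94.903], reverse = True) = [94.903, 49.981, 6.1, -47.121]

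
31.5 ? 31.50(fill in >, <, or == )==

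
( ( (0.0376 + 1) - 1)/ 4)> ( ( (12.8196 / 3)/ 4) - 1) False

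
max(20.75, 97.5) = 97.5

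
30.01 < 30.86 True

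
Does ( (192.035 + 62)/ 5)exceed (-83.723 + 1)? Yes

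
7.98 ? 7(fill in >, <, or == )>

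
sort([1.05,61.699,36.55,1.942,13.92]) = [1.05,1.942,13.92,36.55,61.699]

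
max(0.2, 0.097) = 0.2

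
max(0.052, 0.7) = 0.7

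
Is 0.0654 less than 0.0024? No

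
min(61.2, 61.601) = 61.2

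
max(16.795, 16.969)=16.969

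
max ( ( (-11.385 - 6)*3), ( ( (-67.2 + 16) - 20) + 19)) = -52.155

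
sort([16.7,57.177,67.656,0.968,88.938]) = [0.968,16.7,57.177,67.656,88.938]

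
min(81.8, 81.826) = 81.8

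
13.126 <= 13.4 True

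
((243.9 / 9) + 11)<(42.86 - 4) True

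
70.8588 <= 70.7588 False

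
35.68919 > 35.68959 False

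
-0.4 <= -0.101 True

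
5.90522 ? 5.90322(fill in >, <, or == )>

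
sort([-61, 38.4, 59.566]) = [-61, 38.4, 59.566]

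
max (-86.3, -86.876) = -86.3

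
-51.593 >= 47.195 False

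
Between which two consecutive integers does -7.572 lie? -8 and -7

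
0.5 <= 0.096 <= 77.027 False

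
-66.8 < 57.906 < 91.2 True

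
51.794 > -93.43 True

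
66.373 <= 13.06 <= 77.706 False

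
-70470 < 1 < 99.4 True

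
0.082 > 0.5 False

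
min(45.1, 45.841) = 45.1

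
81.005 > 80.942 True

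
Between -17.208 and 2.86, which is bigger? 2.86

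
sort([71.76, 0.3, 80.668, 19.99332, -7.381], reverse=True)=[80.668, 71.76, 19.99332, 0.3, -7.381]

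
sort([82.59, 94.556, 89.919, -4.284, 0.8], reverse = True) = [94.556, 89.919, 82.59, 0.8, -4.284]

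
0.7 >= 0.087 True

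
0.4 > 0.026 True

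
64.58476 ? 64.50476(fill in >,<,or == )>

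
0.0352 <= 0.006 False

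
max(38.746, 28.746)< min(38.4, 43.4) False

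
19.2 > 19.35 False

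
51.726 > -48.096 True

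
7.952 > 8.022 False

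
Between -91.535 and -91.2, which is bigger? -91.2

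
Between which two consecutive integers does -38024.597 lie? -38025 and -38024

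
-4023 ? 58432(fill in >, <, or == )<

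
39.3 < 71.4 True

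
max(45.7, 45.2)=45.7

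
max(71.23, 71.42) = 71.42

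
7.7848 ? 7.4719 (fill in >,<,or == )>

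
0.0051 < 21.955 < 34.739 True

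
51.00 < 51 False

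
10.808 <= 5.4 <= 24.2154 False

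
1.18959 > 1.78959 False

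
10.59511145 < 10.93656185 True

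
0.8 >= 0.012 True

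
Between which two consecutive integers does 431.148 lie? 431 and 432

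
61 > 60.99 True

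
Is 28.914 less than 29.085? Yes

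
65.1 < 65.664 True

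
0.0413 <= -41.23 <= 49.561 False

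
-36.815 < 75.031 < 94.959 True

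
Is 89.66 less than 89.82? Yes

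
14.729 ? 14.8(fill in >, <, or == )<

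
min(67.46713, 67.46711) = 67.46711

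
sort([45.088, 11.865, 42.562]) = [11.865, 42.562, 45.088]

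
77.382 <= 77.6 True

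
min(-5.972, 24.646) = -5.972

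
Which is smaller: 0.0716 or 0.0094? 0.0094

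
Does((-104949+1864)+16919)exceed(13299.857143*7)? No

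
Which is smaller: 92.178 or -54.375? -54.375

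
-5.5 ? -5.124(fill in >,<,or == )<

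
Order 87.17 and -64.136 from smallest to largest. -64.136, 87.17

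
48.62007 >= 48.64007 False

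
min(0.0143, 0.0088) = 0.0088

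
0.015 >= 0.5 False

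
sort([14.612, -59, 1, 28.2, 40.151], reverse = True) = [40.151, 28.2, 14.612, 1, -59]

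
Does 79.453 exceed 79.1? Yes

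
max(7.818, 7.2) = 7.818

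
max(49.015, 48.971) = 49.015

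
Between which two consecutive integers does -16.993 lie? -17 and -16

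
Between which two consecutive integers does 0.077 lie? 0 and 1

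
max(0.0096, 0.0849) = 0.0849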